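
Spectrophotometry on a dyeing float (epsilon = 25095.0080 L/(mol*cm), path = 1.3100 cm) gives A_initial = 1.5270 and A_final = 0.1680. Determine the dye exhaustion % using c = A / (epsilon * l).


c_initial = A_i / (epsilon * l) = 1.5270 / (25095.0080 * 1.3100) = 4.6449e-05 mol/L
c_final = A_f / (epsilon * l) = 0.1680 / (25095.0080 * 1.3100) = 5.1104e-06 mol/L
Exhaustion = (c_initial - c_final) / c_initial * 100 = (4.6449e-05 - 5.1104e-06) / 4.6449e-05 * 100 = 88.9980 %


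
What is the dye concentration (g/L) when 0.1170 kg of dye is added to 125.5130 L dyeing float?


Formula: Conc = dye_mass(kg) / volume(L) * 1000
Substituting: Conc = 0.1170 / 125.5130 * 1000
Result: 0.9322 g/L


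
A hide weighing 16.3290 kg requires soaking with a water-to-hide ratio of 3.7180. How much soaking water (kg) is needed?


Formula: Water = hide_weight * ratio
Substituting: Water = 16.3290 * 3.7180
Result: 60.7112 kg


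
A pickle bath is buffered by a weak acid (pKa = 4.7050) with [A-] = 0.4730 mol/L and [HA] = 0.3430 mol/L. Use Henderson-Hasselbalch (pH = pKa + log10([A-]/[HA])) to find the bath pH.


ratio = [A-] / [HA] = 0.4730 / 0.3430 = 1.3790
log10(ratio) = 0.1396
pH = pKa + log10(ratio) = 4.7050 + 0.1396 = 4.8446


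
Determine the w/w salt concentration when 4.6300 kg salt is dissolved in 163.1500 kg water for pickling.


Formula: Conc = salt / (water + salt) * 100
Substituting: Conc = 4.6300 / (163.1500 + 4.6300) * 100
Result: 2.7596 %


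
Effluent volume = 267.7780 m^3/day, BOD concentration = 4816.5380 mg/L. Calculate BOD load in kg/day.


Formula: BOD_load = volume * conc / 1000
Substituting: BOD_load = 267.7780 * 4816.5380 / 1000
Result: 1289.7629 kg/day


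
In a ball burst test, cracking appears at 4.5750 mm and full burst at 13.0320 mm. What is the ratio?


Formula: Ratio = crack / burst
Substituting: Ratio = 4.5750 / 13.0320
Result: 0.3511


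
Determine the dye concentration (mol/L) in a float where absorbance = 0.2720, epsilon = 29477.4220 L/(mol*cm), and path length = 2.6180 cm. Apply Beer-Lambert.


Formula: c = A / (epsilon * l)
Substituting: c = 0.2720 / (29477.4220 * 2.6180)
Result: 3.5246e-06 mol/L


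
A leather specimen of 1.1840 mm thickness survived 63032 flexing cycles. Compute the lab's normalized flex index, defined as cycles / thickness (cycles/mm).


Formula: Index = cycles / thickness
Substituting: Index = 63032 / 1.1840
Result: 53236.4865 cycles/mm


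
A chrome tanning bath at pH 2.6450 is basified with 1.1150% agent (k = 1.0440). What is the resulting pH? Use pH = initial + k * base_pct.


Formula: pH_final = pH_initial + k * base_pct
Substituting: pH_final = 2.6450 + 1.0440 * 1.1150
Result: 3.8091


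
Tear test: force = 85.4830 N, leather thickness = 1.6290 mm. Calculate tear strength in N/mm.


Formula: Tear strength = force / thickness
Substituting: Tear strength = 85.4830 / 1.6290
Result: 52.4758 N/mm


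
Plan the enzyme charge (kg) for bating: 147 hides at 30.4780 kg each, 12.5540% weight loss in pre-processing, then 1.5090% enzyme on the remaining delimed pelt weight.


Total_raw = N * avg_wt = 147 * 30.4780 = 4480.2660 kg
Substrate = Total_raw * (1 - loss/100) = 4480.2660 * (1 - 12.5540/100) = 3917.8134 kg
Enzyme = Substrate * pct / 100 = 3917.8134 * 1.5090 / 100 = 59.1198 kg


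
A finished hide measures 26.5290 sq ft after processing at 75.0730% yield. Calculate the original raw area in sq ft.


Formula: raw = finished * 100 / yield
Substituting: raw = 26.5290 * 100 / 75.0730
Result: 35.3376 sq ft


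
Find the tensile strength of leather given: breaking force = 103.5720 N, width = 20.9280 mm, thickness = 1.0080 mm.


Formula: TS = force / (width * thickness)
Substituting: TS = 103.5720 / (20.9280 * 1.0080)
Result: 4.9097 N/mm^2


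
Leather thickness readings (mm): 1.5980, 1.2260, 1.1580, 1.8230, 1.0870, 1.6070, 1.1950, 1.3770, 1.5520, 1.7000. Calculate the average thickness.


Formula: Average = sum / n
Substituting: Average = 14.3230 / 10
Result: 1.4323 mm


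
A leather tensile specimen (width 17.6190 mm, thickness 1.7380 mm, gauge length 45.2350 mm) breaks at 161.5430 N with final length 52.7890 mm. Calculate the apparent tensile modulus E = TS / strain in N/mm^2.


TS = F / (w * t) = 161.5430 / (17.6190 * 1.7380) = 5.2754 N/mm^2
strain = (Lf - L0) / L0 = (52.7890 - 45.2350) / 45.2350 = 0.1670
E = TS / strain = 5.2754 / 0.1670 = 31.5904 N/mm^2


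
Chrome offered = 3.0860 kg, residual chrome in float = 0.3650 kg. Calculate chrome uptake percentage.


Formula: Uptake = (offered - residual) / offered * 100
Substituting: Uptake = (3.0860 - 0.3650) / 3.0860 * 100
Result: 88.1724 %


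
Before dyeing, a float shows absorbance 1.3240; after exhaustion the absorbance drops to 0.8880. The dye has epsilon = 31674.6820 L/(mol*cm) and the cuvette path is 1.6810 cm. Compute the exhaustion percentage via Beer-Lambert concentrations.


c_initial = A_i / (epsilon * l) = 1.3240 / (31674.6820 * 1.6810) = 2.4866e-05 mol/L
c_final = A_f / (epsilon * l) = 0.8880 / (31674.6820 * 1.6810) = 1.6678e-05 mol/L
Exhaustion = (c_initial - c_final) / c_initial * 100 = (2.4866e-05 - 1.6678e-05) / 2.4866e-05 * 100 = 32.9305 %


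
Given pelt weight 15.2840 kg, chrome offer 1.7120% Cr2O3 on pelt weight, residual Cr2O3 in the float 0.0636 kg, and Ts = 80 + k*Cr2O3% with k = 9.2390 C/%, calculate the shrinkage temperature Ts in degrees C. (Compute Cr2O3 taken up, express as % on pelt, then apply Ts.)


Offered = pelt * offer_pct / 100 = 15.2840 * 1.7120 / 100 = 0.2617 kg
Uptake = offered - residual = 0.2617 - 0.0636 = 0.1981 kg
Cr2O3% on pelt = uptake / pelt * 100 = 0.1981 / 15.2840 * 100 = 1.2959 %
Ts = 80 + k * Cr2O3% = 80 + 9.2390 * 1.2959 = 91.9726 C


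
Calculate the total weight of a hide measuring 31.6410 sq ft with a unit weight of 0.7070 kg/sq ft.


Formula: Weight = area * weight_per_sqft
Substituting: Weight = 31.6410 * 0.7070
Result: 22.3702 kg


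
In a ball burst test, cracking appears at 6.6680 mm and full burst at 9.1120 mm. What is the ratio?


Formula: Ratio = crack / burst
Substituting: Ratio = 6.6680 / 9.1120
Result: 0.7318


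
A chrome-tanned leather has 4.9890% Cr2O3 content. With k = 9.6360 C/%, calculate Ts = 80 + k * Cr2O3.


Formula: Ts = 80 + k * Cr2O3
Substituting: Ts = 80 + 9.6360 * 4.9890
Result: 128.0740 C


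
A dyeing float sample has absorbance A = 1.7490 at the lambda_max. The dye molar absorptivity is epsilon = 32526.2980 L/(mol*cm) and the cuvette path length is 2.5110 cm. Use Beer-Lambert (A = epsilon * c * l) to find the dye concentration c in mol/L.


Formula: c = A / (epsilon * l)
Substituting: c = 1.7490 / (32526.2980 * 2.5110)
Result: 2.1415e-05 mol/L


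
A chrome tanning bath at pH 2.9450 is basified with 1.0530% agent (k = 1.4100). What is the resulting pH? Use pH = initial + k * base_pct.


Formula: pH_final = pH_initial + k * base_pct
Substituting: pH_final = 2.9450 + 1.4100 * 1.0530
Result: 4.4297


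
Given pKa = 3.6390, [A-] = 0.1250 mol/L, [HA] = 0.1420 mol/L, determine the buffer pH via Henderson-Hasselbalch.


ratio = [A-] / [HA] = 0.1250 / 0.1420 = 0.8803
log10(ratio) = -0.0553783
pH = pKa + log10(ratio) = 3.6390 - 0.0553783 = 3.5836


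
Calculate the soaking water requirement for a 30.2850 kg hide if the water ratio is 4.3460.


Formula: Water = hide_weight * ratio
Substituting: Water = 30.2850 * 4.3460
Result: 131.6186 kg


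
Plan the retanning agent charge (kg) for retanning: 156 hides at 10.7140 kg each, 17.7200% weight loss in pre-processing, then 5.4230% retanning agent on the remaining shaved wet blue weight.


Total_raw = N * avg_wt = 156 * 10.7140 = 1671.3840 kg
Substrate = Total_raw * (1 - loss/100) = 1671.3840 * (1 - 17.7200/100) = 1375.2148 kg
Retan = Substrate * pct / 100 = 1375.2148 * 5.4230 / 100 = 74.5779 kg


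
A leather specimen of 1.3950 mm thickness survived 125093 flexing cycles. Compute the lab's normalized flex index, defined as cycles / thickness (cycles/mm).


Formula: Index = cycles / thickness
Substituting: Index = 125093 / 1.3950
Result: 89672.4014 cycles/mm


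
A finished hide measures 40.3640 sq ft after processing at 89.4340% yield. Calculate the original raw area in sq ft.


Formula: raw = finished * 100 / yield
Substituting: raw = 40.3640 * 100 / 89.4340
Result: 45.1327 sq ft


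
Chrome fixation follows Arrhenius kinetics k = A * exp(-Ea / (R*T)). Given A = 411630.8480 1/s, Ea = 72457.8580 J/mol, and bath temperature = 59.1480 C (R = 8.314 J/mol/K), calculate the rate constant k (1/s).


T_K = T_C + 273.15 = 59.1480 + 273.15 = 332.2980 K
exponent = -Ea / (R * T_K) = -72457.8580 / (8.314 * 332.2980) = -26.2269
k = A * exp(exponent) = 411630.8480 * exp(-26.2269) = 1.6761e-06 1/s


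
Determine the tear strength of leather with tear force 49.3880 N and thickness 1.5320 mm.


Formula: Tear strength = force / thickness
Substituting: Tear strength = 49.3880 / 1.5320
Result: 32.2376 N/mm


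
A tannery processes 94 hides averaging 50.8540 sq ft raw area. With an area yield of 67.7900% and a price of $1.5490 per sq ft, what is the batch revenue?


Raw_total = N * avg_area = 94 * 50.8540 = 4780.2760 sq ft
Finished = Raw_total * yield / 100 = 4780.2760 * 67.7900 / 100 = 3240.5491 sq ft
Value = Finished * price = 3240.5491 * 1.5490 = 5019.6106 $


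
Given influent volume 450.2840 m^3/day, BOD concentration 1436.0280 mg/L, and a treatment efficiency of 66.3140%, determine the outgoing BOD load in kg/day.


Load_in = volume * conc / 1000 = 450.2840 * 1436.0280 / 1000 = 646.6204 kg/day
Removed = Load_in * eff / 100 = 646.6204 * 66.3140 / 100 = 428.7999 kg/day
Load_out = Load_in - Removed = 646.6204 - 428.7999 = 217.8206 kg/day


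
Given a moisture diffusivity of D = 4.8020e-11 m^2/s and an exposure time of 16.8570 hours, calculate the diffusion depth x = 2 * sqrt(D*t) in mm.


t = 16.8570 hr * 3600 = 60685.2000 s
D * t = 4.8020e-11 * 60685.2000 = 2.9141e-06
x = 2 * sqrt(D*t) = 2 * sqrt(2.9141e-06) = 0.00341415 m = 3.4141 mm


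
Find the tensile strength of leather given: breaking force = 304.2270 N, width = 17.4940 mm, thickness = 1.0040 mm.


Formula: TS = force / (width * thickness)
Substituting: TS = 304.2270 / (17.4940 * 1.0040)
Result: 17.3211 N/mm^2


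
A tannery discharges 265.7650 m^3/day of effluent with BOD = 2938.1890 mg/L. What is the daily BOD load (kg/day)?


Formula: BOD_load = volume * conc / 1000
Substituting: BOD_load = 265.7650 * 2938.1890 / 1000
Result: 780.8678 kg/day


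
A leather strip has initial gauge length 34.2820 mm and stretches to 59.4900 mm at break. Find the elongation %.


Formula: Elongation = (Lf - L0) / L0 * 100
Substituting: Elongation = (59.4900 - 34.2820) / 34.2820 * 100
Result: 73.5313 %


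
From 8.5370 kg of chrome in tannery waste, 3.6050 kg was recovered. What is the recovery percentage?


Formula: Recovery = recovered / input * 100
Substituting: Recovery = 3.6050 / 8.5370 * 100
Result: 42.2279 %


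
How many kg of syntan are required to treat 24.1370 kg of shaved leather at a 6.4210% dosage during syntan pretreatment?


Formula: Syntan = substrate * pct / 100
Substituting: Syntan = 24.1370 * 6.4210 / 100
Result: 1.5498 kg


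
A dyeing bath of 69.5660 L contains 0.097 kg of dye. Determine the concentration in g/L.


Formula: Conc = dye_mass(kg) / volume(L) * 1000
Substituting: Conc = 0.097 / 69.5660 * 1000
Result: 1.3944 g/L


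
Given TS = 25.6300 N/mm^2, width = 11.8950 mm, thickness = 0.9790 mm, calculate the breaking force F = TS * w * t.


Formula: F = TS * w * t
Substituting: F = 25.6300 * 11.8950 * 0.9790
Result: 298.4666 N


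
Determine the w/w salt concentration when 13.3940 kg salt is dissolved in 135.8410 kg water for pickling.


Formula: Conc = salt / (water + salt) * 100
Substituting: Conc = 13.3940 / (135.8410 + 13.3940) * 100
Result: 8.9751 %


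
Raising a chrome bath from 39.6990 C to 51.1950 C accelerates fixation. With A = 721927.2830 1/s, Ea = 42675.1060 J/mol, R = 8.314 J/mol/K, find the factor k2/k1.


T1 = 39.6990 + 273.15 = 312.8490 K; T2 = 51.1950 + 273.15 = 324.3450 K
k1 = A * exp(-Ea/(R*T1)) = 721927.2830 * exp(-42675.1060/(8.314*312.8490)) = 0.0540771 1/s
k2 = A * exp(-Ea/(R*T2)) = 721927.2830 * exp(-42675.1060/(8.314*324.3450)) = 0.0967313 1/s
k2/k1 = 0.0967313 / 0.0540771 = 1.7888


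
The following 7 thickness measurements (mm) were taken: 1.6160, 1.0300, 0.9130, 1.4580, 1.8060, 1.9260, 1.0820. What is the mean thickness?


Formula: Average = sum / n
Substituting: Average = 9.8310 / 7
Result: 1.4044 mm


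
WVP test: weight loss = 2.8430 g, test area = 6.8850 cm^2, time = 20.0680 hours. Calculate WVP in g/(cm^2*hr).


Formula: WVP = loss / (area * time)
Substituting: WVP = 2.8430 / (6.8850 * 20.0680)
Result: 0.0205764 g/(cm^2*hr)


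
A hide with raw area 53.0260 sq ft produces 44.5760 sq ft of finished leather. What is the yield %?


Formula: Yield = finished / raw * 100
Substituting: Yield = 44.5760 / 53.0260 * 100
Result: 84.0644 %


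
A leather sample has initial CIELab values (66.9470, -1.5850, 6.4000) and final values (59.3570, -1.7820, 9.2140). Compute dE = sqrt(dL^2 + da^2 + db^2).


dL = -7.5900, da = -0.1970, db = 2.8140
dE = sqrt((-7.5900)^2 + (-0.1970)^2 + 2.8140^2) = 8.0973


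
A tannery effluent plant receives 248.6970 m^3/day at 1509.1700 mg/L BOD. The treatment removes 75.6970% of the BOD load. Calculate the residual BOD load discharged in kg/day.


Load_in = volume * conc / 1000 = 248.6970 * 1509.1700 / 1000 = 375.3261 kg/day
Removed = Load_in * eff / 100 = 375.3261 * 75.6970 / 100 = 284.1106 kg/day
Load_out = Load_in - Removed = 375.3261 - 284.1106 = 91.2155 kg/day


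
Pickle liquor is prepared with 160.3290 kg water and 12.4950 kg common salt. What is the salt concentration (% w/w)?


Formula: Conc = salt / (water + salt) * 100
Substituting: Conc = 12.4950 / (160.3290 + 12.4950) * 100
Result: 7.2299 %


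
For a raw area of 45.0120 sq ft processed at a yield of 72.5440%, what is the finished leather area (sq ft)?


Formula: finished = raw * yield / 100
Substituting: finished = 45.0120 * 72.5440 / 100
Result: 32.6535 sq ft


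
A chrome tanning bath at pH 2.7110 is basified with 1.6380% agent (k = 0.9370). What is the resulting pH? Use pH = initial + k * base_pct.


Formula: pH_final = pH_initial + k * base_pct
Substituting: pH_final = 2.7110 + 0.9370 * 1.6380
Result: 4.2458


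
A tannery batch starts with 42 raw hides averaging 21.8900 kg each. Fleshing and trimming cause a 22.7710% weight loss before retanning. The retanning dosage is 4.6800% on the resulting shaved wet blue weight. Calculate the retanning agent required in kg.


Total_raw = N * avg_wt = 42 * 21.8900 = 919.3800 kg
Substrate = Total_raw * (1 - loss/100) = 919.3800 * (1 - 22.7710/100) = 710.0280 kg
Retan = Substrate * pct / 100 = 710.0280 * 4.6800 / 100 = 33.2293 kg


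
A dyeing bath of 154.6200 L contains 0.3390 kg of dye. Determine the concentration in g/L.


Formula: Conc = dye_mass(kg) / volume(L) * 1000
Substituting: Conc = 0.3390 / 154.6200 * 1000
Result: 2.1925 g/L


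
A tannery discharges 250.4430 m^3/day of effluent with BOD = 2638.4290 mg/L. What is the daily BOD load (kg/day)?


Formula: BOD_load = volume * conc / 1000
Substituting: BOD_load = 250.4430 * 2638.4290 / 1000
Result: 660.7761 kg/day


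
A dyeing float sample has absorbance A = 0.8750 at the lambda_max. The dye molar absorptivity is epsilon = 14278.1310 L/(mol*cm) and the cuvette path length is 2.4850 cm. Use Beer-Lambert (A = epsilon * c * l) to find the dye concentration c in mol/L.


Formula: c = A / (epsilon * l)
Substituting: c = 0.8750 / (14278.1310 * 2.4850)
Result: 2.4661e-05 mol/L


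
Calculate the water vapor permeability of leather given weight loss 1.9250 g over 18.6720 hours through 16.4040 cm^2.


Formula: WVP = loss / (area * time)
Substituting: WVP = 1.9250 / (16.4040 * 18.6720)
Result: 0.00628478 g/(cm^2*hr)


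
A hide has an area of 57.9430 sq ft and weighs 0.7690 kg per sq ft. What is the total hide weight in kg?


Formula: Weight = area * weight_per_sqft
Substituting: Weight = 57.9430 * 0.7690
Result: 44.5582 kg


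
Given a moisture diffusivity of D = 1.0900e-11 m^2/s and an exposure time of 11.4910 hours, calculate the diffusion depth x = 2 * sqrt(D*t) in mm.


t = 11.4910 hr * 3600 = 41367.6000 s
D * t = 1.0900e-11 * 41367.6000 = 4.5091e-07
x = 2 * sqrt(D*t) = 2 * sqrt(4.5091e-07) = 0.00134299 m = 1.3430 mm


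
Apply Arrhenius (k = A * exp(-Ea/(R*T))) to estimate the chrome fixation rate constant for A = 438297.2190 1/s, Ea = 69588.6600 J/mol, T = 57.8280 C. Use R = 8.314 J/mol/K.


T_K = T_C + 273.15 = 57.8280 + 273.15 = 330.9780 K
exponent = -Ea / (R * T_K) = -69588.6600 / (8.314 * 330.9780) = -25.2889
k = A * exp(exponent) = 438297.2190 * exp(-25.2889) = 4.5599e-06 1/s


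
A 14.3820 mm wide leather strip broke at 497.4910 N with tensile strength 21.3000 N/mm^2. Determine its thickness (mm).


Formula: t = F / (TS * w)
Substituting: t = 497.4910 / (21.3000 * 14.3820)
Result: 1.6240 mm


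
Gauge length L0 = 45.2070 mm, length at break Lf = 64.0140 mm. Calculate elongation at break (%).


Formula: Elongation = (Lf - L0) / L0 * 100
Substituting: Elongation = (64.0140 - 45.2070) / 45.2070 * 100
Result: 41.6020 %


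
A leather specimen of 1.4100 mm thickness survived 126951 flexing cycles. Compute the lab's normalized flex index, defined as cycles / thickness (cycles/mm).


Formula: Index = cycles / thickness
Substituting: Index = 126951 / 1.4100
Result: 90036.1702 cycles/mm


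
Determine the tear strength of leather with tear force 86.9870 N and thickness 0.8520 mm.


Formula: Tear strength = force / thickness
Substituting: Tear strength = 86.9870 / 0.8520
Result: 102.0974 N/mm


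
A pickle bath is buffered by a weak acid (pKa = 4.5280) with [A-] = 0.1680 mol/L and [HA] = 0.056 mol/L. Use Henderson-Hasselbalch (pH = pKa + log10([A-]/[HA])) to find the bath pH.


ratio = [A-] / [HA] = 0.1680 / 0.056 = 3.0000
log10(ratio) = 0.4771
pH = pKa + log10(ratio) = 4.5280 + 0.4771 = 5.0051


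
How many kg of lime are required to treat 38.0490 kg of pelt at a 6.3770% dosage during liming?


Formula: Lime = substrate * pct / 100
Substituting: Lime = 38.0490 * 6.3770 / 100
Result: 2.4264 kg


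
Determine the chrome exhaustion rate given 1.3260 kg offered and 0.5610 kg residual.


Formula: Uptake = (offered - residual) / offered * 100
Substituting: Uptake = (1.3260 - 0.5610) / 1.3260 * 100
Result: 57.6923 %


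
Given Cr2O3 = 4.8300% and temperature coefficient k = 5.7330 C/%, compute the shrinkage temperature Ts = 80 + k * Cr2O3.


Formula: Ts = 80 + k * Cr2O3
Substituting: Ts = 80 + 5.7330 * 4.8300
Result: 107.6904 C


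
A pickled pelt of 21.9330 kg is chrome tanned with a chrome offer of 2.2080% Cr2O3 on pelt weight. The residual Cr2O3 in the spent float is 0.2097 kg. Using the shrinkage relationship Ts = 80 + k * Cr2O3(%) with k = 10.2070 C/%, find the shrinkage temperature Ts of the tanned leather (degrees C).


Offered = pelt * offer_pct / 100 = 21.9330 * 2.2080 / 100 = 0.4843 kg
Uptake = offered - residual = 0.4843 - 0.2097 = 0.2746 kg
Cr2O3% on pelt = uptake / pelt * 100 = 0.2746 / 21.9330 * 100 = 1.2519 %
Ts = 80 + k * Cr2O3% = 80 + 10.2070 * 1.2519 = 92.7782 C


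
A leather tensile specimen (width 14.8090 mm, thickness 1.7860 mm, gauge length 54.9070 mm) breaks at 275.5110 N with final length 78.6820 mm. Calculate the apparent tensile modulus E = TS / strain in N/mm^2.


TS = F / (w * t) = 275.5110 / (14.8090 * 1.7860) = 10.4167 N/mm^2
strain = (Lf - L0) / L0 = (78.6820 - 54.9070) / 54.9070 = 0.4330
E = TS / strain = 10.4167 / 0.4330 = 24.0569 N/mm^2


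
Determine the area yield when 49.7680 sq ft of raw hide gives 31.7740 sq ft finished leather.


Formula: Yield = finished / raw * 100
Substituting: Yield = 31.7740 / 49.7680 * 100
Result: 63.8442 %


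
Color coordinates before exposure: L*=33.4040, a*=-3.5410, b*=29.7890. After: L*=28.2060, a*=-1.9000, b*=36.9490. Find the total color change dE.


dL = -5.1980, da = 1.6410, db = 7.1600
dE = sqrt((-5.1980)^2 + 1.6410^2 + 7.1600^2) = 8.9988


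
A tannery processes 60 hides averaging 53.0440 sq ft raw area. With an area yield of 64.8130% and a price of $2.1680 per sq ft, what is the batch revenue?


Raw_total = N * avg_area = 60 * 53.0440 = 3182.6400 sq ft
Finished = Raw_total * yield / 100 = 3182.6400 * 64.8130 / 100 = 2062.7645 sq ft
Value = Finished * price = 2062.7645 * 2.1680 = 4472.0734 $


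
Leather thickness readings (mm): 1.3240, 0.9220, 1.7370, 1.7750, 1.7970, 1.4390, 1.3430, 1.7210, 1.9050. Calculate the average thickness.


Formula: Average = sum / n
Substituting: Average = 13.9630 / 9
Result: 1.5514 mm


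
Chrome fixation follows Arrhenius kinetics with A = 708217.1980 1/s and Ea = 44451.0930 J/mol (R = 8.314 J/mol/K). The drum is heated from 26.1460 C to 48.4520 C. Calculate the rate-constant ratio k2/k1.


T1 = 26.1460 + 273.15 = 299.2960 K; T2 = 48.4520 + 273.15 = 321.6020 K
k1 = A * exp(-Ea/(R*T1)) = 708217.1980 * exp(-44451.0930/(8.314*299.2960)) = 0.0123611 1/s
k2 = A * exp(-Ea/(R*T2)) = 708217.1980 * exp(-44451.0930/(8.314*321.6020)) = 0.042673 1/s
k2/k1 = 0.042673 / 0.0123611 = 3.4522


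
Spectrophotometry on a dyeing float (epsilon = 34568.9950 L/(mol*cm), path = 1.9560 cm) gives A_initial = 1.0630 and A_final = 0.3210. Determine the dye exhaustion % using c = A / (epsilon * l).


c_initial = A_i / (epsilon * l) = 1.0630 / (34568.9950 * 1.9560) = 1.5721e-05 mol/L
c_final = A_f / (epsilon * l) = 0.3210 / (34568.9950 * 1.9560) = 4.7473e-06 mol/L
Exhaustion = (c_initial - c_final) / c_initial * 100 = (1.5721e-05 - 4.7473e-06) / 1.5721e-05 * 100 = 69.8024 %


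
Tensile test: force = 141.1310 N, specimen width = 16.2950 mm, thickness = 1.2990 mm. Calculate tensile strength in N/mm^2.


Formula: TS = force / (width * thickness)
Substituting: TS = 141.1310 / (16.2950 * 1.2990)
Result: 6.6674 N/mm^2


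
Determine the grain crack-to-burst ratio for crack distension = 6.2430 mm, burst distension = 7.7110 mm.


Formula: Ratio = crack / burst
Substituting: Ratio = 6.2430 / 7.7110
Result: 0.8096


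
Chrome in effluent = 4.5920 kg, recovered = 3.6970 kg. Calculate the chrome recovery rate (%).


Formula: Recovery = recovered / input * 100
Substituting: Recovery = 3.6970 / 4.5920 * 100
Result: 80.5096 %


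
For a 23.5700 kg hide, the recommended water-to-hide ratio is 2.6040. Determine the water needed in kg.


Formula: Water = hide_weight * ratio
Substituting: Water = 23.5700 * 2.6040
Result: 61.3763 kg


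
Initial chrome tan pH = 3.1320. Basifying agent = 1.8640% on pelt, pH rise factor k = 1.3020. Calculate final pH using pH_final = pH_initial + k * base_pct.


Formula: pH_final = pH_initial + k * base_pct
Substituting: pH_final = 3.1320 + 1.3020 * 1.8640
Result: 5.5589


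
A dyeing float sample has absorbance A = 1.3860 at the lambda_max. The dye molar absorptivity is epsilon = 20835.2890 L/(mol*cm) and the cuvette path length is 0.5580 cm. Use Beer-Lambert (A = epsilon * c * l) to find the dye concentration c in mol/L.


Formula: c = A / (epsilon * l)
Substituting: c = 1.3860 / (20835.2890 * 0.5580)
Result: 1.1921e-04 mol/L


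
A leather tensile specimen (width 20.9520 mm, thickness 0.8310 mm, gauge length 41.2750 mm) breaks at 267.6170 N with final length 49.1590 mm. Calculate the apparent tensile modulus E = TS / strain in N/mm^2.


TS = F / (w * t) = 267.6170 / (20.9520 * 0.8310) = 15.3705 N/mm^2
strain = (Lf - L0) / L0 = (49.1590 - 41.2750) / 41.2750 = 0.1910
E = TS / strain = 15.3705 / 0.1910 = 80.4688 N/mm^2


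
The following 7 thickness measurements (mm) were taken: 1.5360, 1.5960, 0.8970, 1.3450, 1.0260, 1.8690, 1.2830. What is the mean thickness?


Formula: Average = sum / n
Substituting: Average = 9.5520 / 7
Result: 1.3646 mm


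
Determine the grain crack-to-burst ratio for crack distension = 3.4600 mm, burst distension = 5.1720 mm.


Formula: Ratio = crack / burst
Substituting: Ratio = 3.4600 / 5.1720
Result: 0.6690


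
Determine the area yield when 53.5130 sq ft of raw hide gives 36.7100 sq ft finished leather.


Formula: Yield = finished / raw * 100
Substituting: Yield = 36.7100 / 53.5130 * 100
Result: 68.6002 %


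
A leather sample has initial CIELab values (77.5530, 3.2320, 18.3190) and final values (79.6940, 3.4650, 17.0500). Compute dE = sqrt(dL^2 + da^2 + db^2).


dL = 2.1410, da = 0.2330, db = -1.2690
dE = sqrt(2.1410^2 + 0.2330^2 + (-1.2690)^2) = 2.4997


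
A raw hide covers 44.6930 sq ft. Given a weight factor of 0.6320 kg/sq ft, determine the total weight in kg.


Formula: Weight = area * weight_per_sqft
Substituting: Weight = 44.6930 * 0.6320
Result: 28.2460 kg


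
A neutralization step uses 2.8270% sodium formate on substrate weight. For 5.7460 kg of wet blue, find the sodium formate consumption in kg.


Formula: Neutralizer = substrate * pct / 100
Substituting: Neutralizer = 5.7460 * 2.8270 / 100
Result: 0.1624 kg


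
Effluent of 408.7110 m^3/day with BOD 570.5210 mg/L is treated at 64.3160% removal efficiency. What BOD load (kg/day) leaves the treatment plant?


Load_in = volume * conc / 1000 = 408.7110 * 570.5210 / 1000 = 233.1782 kg/day
Removed = Load_in * eff / 100 = 233.1782 * 64.3160 / 100 = 149.9709 kg/day
Load_out = Load_in - Removed = 233.1782 - 149.9709 = 83.2073 kg/day


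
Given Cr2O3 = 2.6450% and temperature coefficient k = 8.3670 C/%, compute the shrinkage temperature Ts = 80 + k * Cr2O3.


Formula: Ts = 80 + k * Cr2O3
Substituting: Ts = 80 + 8.3670 * 2.6450
Result: 102.1307 C


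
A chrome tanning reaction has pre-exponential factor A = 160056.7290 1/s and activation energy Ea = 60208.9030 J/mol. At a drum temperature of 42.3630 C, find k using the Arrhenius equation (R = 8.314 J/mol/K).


T_K = T_C + 273.15 = 42.3630 + 273.15 = 315.5130 K
exponent = -Ea / (R * T_K) = -60208.9030 / (8.314 * 315.5130) = -22.9527
k = A * exp(exponent) = 160056.7290 * exp(-22.9527) = 1.7221e-05 1/s


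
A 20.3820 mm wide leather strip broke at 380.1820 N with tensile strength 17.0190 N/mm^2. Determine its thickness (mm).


Formula: t = F / (TS * w)
Substituting: t = 380.1820 / (17.0190 * 20.3820)
Result: 1.0960 mm


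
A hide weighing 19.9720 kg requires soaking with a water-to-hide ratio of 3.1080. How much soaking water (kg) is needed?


Formula: Water = hide_weight * ratio
Substituting: Water = 19.9720 * 3.1080
Result: 62.0730 kg


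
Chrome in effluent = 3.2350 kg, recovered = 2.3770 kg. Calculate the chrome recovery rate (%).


Formula: Recovery = recovered / input * 100
Substituting: Recovery = 2.3770 / 3.2350 * 100
Result: 73.4776 %


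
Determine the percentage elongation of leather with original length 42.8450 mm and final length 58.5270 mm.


Formula: Elongation = (Lf - L0) / L0 * 100
Substituting: Elongation = (58.5270 - 42.8450) / 42.8450 * 100
Result: 36.6017 %


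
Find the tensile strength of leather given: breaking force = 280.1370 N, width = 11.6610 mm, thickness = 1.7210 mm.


Formula: TS = force / (width * thickness)
Substituting: TS = 280.1370 / (11.6610 * 1.7210)
Result: 13.9590 N/mm^2


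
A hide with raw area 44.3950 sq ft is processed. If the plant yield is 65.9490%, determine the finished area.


Formula: finished = raw * yield / 100
Substituting: finished = 44.3950 * 65.9490 / 100
Result: 29.2781 sq ft


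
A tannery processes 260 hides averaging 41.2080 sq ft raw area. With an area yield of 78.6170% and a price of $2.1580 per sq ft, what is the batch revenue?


Raw_total = N * avg_area = 260 * 41.2080 = 10714.0800 sq ft
Finished = Raw_total * yield / 100 = 10714.0800 * 78.6170 / 100 = 8423.0883 sq ft
Value = Finished * price = 8423.0883 * 2.1580 = 18177.0245 $


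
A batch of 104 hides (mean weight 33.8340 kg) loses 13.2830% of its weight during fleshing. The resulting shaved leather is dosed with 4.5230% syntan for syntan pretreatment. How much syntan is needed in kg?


Total_raw = N * avg_wt = 104 * 33.8340 = 3518.7360 kg
Substrate = Total_raw * (1 - loss/100) = 3518.7360 * (1 - 13.2830/100) = 3051.3423 kg
Syntan = Substrate * pct / 100 = 3051.3423 * 4.5230 / 100 = 138.0122 kg


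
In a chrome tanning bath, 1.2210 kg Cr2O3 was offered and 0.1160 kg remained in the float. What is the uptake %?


Formula: Uptake = (offered - residual) / offered * 100
Substituting: Uptake = (1.2210 - 0.1160) / 1.2210 * 100
Result: 90.4996 %


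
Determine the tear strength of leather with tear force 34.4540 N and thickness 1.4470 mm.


Formula: Tear strength = force / thickness
Substituting: Tear strength = 34.4540 / 1.4470
Result: 23.8106 N/mm


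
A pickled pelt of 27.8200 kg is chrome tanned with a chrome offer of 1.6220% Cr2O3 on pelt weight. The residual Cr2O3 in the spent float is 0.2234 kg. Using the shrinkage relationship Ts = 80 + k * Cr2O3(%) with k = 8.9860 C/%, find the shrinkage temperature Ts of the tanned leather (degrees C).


Offered = pelt * offer_pct / 100 = 27.8200 * 1.6220 / 100 = 0.4512 kg
Uptake = offered - residual = 0.4512 - 0.2234 = 0.2278 kg
Cr2O3% on pelt = uptake / pelt * 100 = 0.2278 / 27.8200 * 100 = 0.8190 %
Ts = 80 + k * Cr2O3% = 80 + 8.9860 * 0.8190 = 87.3594 C


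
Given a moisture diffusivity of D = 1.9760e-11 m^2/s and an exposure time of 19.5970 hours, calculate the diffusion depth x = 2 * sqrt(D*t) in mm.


t = 19.5970 hr * 3600 = 70549.2000 s
D * t = 1.9760e-11 * 70549.2000 = 1.3941e-06
x = 2 * sqrt(D*t) = 2 * sqrt(1.3941e-06) = 0.0023614 m = 2.3614 mm


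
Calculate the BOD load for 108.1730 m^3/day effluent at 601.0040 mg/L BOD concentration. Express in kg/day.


Formula: BOD_load = volume * conc / 1000
Substituting: BOD_load = 108.1730 * 601.0040 / 1000
Result: 65.0124 kg/day


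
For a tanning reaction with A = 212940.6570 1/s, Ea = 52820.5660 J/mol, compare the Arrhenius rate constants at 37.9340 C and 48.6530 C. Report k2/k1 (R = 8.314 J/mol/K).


T1 = 37.9340 + 273.15 = 311.0840 K; T2 = 48.6530 + 273.15 = 321.8030 K
k1 = A * exp(-Ea/(R*T1)) = 212940.6570 * exp(-52820.5660/(8.314*311.0840)) = 2.8757e-04 1/s
k2 = A * exp(-Ea/(R*T2)) = 212940.6570 * exp(-52820.5660/(8.314*321.8030)) = 5.6779e-04 1/s
k2/k1 = 5.6779e-04 / 2.8757e-04 = 1.9744


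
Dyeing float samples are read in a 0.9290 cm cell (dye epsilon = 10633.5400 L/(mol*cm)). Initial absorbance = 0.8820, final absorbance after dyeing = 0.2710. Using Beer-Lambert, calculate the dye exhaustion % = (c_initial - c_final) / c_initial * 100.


c_initial = A_i / (epsilon * l) = 0.8820 / (10633.5400 * 0.9290) = 8.9284e-05 mol/L
c_final = A_f / (epsilon * l) = 0.2710 / (10633.5400 * 0.9290) = 2.7433e-05 mol/L
Exhaustion = (c_initial - c_final) / c_initial * 100 = (8.9284e-05 - 2.7433e-05) / 8.9284e-05 * 100 = 69.2744 %


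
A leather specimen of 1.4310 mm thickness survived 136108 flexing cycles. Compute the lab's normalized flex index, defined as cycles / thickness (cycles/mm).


Formula: Index = cycles / thickness
Substituting: Index = 136108 / 1.4310
Result: 95113.9064 cycles/mm


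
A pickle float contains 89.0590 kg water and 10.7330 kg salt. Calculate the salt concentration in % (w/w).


Formula: Conc = salt / (water + salt) * 100
Substituting: Conc = 10.7330 / (89.0590 + 10.7330) * 100
Result: 10.7554 %


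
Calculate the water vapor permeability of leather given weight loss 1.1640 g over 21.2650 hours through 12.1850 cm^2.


Formula: WVP = loss / (area * time)
Substituting: WVP = 1.1640 / (12.1850 * 21.2650)
Result: 0.00449223 g/(cm^2*hr)


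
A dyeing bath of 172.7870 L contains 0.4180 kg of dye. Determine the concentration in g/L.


Formula: Conc = dye_mass(kg) / volume(L) * 1000
Substituting: Conc = 0.4180 / 172.7870 * 1000
Result: 2.4192 g/L


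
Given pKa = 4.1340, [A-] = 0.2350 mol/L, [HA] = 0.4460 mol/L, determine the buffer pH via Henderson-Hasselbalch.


ratio = [A-] / [HA] = 0.2350 / 0.4460 = 0.5269
log10(ratio) = -0.2783
pH = pKa + log10(ratio) = 4.1340 - 0.2783 = 3.8557


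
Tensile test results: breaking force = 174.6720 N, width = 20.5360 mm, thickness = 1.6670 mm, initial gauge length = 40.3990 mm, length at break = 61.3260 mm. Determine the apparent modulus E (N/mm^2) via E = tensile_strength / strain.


TS = F / (w * t) = 174.6720 / (20.5360 * 1.6670) = 5.1024 N/mm^2
strain = (Lf - L0) / L0 = (61.3260 - 40.3990) / 40.3990 = 0.5180
E = TS / strain = 5.1024 / 0.5180 = 9.8500 N/mm^2


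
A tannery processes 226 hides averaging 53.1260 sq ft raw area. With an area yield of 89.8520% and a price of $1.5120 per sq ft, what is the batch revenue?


Raw_total = N * avg_area = 226 * 53.1260 = 12006.4760 sq ft
Finished = Raw_total * yield / 100 = 12006.4760 * 89.8520 / 100 = 10788.0588 sq ft
Value = Finished * price = 10788.0588 * 1.5120 = 16311.5449 $


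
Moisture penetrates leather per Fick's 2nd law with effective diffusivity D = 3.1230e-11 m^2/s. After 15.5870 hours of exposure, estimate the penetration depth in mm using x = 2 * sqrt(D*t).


t = 15.5870 hr * 3600 = 56113.2000 s
D * t = 3.1230e-11 * 56113.2000 = 1.7524e-06
x = 2 * sqrt(D*t) = 2 * sqrt(1.7524e-06) = 0.00264758 m = 2.6476 mm


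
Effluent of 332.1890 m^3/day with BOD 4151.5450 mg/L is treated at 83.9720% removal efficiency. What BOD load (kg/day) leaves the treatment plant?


Load_in = volume * conc / 1000 = 332.1890 * 4151.5450 / 1000 = 1379.0976 kg/day
Removed = Load_in * eff / 100 = 1379.0976 * 83.9720 / 100 = 1158.0558 kg/day
Load_out = Load_in - Removed = 1379.0976 - 1158.0558 = 221.0418 kg/day


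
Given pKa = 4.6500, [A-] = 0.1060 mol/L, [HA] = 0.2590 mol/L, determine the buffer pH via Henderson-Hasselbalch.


ratio = [A-] / [HA] = 0.1060 / 0.2590 = 0.4093
log10(ratio) = -0.3880
pH = pKa + log10(ratio) = 4.6500 - 0.3880 = 4.2620


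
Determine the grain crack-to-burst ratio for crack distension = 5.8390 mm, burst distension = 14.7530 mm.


Formula: Ratio = crack / burst
Substituting: Ratio = 5.8390 / 14.7530
Result: 0.3958


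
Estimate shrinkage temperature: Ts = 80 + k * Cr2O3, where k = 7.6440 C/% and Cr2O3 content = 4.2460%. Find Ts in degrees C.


Formula: Ts = 80 + k * Cr2O3
Substituting: Ts = 80 + 7.6440 * 4.2460
Result: 112.4564 C


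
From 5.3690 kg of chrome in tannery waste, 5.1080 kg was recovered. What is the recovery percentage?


Formula: Recovery = recovered / input * 100
Substituting: Recovery = 5.1080 / 5.3690 * 100
Result: 95.1388 %


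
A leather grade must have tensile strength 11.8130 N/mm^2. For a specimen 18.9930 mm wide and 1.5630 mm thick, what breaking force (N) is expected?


Formula: F = TS * w * t
Substituting: F = 11.8130 * 18.9930 * 1.5630
Result: 350.6814 N


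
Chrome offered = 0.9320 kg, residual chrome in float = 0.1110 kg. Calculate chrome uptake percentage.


Formula: Uptake = (offered - residual) / offered * 100
Substituting: Uptake = (0.9320 - 0.1110) / 0.9320 * 100
Result: 88.0901 %


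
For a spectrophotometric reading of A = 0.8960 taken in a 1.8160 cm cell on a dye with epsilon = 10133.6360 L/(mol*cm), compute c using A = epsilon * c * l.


Formula: c = A / (epsilon * l)
Substituting: c = 0.8960 / (10133.6360 * 1.8160)
Result: 4.8689e-05 mol/L


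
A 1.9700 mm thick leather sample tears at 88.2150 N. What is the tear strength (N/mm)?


Formula: Tear strength = force / thickness
Substituting: Tear strength = 88.2150 / 1.9700
Result: 44.7792 N/mm


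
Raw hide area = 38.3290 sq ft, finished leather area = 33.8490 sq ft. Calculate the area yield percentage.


Formula: Yield = finished / raw * 100
Substituting: Yield = 33.8490 / 38.3290 * 100
Result: 88.3117 %


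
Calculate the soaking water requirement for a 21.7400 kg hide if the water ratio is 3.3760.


Formula: Water = hide_weight * ratio
Substituting: Water = 21.7400 * 3.3760
Result: 73.3942 kg


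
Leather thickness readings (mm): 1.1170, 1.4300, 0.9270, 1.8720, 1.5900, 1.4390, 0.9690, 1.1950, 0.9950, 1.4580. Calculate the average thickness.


Formula: Average = sum / n
Substituting: Average = 12.9920 / 10
Result: 1.2992 mm


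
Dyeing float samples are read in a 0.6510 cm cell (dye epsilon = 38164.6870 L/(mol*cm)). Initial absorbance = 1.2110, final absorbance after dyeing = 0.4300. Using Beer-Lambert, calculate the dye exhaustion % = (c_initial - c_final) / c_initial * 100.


c_initial = A_i / (epsilon * l) = 1.2110 / (38164.6870 * 0.6510) = 4.8742e-05 mol/L
c_final = A_f / (epsilon * l) = 0.4300 / (38164.6870 * 0.6510) = 1.7307e-05 mol/L
Exhaustion = (c_initial - c_final) / c_initial * 100 = (4.8742e-05 - 1.7307e-05) / 4.8742e-05 * 100 = 64.4922 %


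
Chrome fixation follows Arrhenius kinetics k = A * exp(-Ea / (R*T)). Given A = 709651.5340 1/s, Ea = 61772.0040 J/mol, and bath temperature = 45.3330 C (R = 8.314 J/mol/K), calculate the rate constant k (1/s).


T_K = T_C + 273.15 = 45.3330 + 273.15 = 318.4830 K
exponent = -Ea / (R * T_K) = -61772.0040 / (8.314 * 318.4830) = -23.3290
k = A * exp(exponent) = 709651.5340 * exp(-23.3290) = 5.2409e-05 1/s


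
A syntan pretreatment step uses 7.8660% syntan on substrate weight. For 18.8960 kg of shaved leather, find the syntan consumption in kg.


Formula: Syntan = substrate * pct / 100
Substituting: Syntan = 18.8960 * 7.8660 / 100
Result: 1.4864 kg


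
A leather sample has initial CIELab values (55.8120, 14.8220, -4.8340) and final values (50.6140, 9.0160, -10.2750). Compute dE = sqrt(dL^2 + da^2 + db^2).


dL = -5.1980, da = -5.8060, db = -5.4410
dE = sqrt((-5.1980)^2 + (-5.8060)^2 + (-5.4410)^2) = 9.5044


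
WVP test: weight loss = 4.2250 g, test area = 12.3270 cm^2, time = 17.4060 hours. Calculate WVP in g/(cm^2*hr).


Formula: WVP = loss / (area * time)
Substituting: WVP = 4.2250 / (12.3270 * 17.4060)
Result: 0.0196911 g/(cm^2*hr)


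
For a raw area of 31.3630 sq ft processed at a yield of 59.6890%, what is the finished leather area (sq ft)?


Formula: finished = raw * yield / 100
Substituting: finished = 31.3630 * 59.6890 / 100
Result: 18.7203 sq ft


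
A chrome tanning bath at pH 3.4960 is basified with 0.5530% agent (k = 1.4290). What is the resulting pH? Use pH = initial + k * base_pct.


Formula: pH_final = pH_initial + k * base_pct
Substituting: pH_final = 3.4960 + 1.4290 * 0.5530
Result: 4.2862


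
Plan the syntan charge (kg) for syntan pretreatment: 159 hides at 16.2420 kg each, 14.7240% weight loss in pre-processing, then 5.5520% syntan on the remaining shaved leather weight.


Total_raw = N * avg_wt = 159 * 16.2420 = 2582.4780 kg
Substrate = Total_raw * (1 - loss/100) = 2582.4780 * (1 - 14.7240/100) = 2202.2339 kg
Syntan = Substrate * pct / 100 = 2202.2339 * 5.5520 / 100 = 122.2680 kg


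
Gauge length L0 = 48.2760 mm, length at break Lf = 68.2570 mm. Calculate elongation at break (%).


Formula: Elongation = (Lf - L0) / L0 * 100
Substituting: Elongation = (68.2570 - 48.2760) / 48.2760 * 100
Result: 41.3891 %


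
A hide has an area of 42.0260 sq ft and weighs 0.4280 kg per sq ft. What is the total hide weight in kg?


Formula: Weight = area * weight_per_sqft
Substituting: Weight = 42.0260 * 0.4280
Result: 17.9871 kg


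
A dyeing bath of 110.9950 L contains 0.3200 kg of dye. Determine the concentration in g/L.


Formula: Conc = dye_mass(kg) / volume(L) * 1000
Substituting: Conc = 0.3200 / 110.9950 * 1000
Result: 2.8830 g/L


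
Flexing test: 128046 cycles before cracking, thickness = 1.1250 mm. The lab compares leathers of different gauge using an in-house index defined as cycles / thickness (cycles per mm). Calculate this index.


Formula: Index = cycles / thickness
Substituting: Index = 128046 / 1.1250
Result: 113818.6667 cycles/mm
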